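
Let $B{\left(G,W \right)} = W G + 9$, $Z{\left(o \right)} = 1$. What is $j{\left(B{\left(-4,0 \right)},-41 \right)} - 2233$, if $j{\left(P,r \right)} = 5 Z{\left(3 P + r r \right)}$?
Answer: $-2228$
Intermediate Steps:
$B{\left(G,W \right)} = 9 + G W$ ($B{\left(G,W \right)} = G W + 9 = 9 + G W$)
$j{\left(P,r \right)} = 5$ ($j{\left(P,r \right)} = 5 \cdot 1 = 5$)
$j{\left(B{\left(-4,0 \right)},-41 \right)} - 2233 = 5 - 2233 = -2228$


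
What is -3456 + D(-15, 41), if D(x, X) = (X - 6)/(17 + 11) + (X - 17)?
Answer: -13723/4 ≈ -3430.8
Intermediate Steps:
D(x, X) = -241/14 + 29*X/28 (D(x, X) = (-6 + X)/28 + (-17 + X) = (-6 + X)*(1/28) + (-17 + X) = (-3/14 + X/28) + (-17 + X) = -241/14 + 29*X/28)
-3456 + D(-15, 41) = -3456 + (-241/14 + (29/28)*41) = -3456 + (-241/14 + 1189/28) = -3456 + 101/4 = -13723/4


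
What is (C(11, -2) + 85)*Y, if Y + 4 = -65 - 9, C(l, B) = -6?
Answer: -6162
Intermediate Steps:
Y = -78 (Y = -4 + (-65 - 9) = -4 - 74 = -78)
(C(11, -2) + 85)*Y = (-6 + 85)*(-78) = 79*(-78) = -6162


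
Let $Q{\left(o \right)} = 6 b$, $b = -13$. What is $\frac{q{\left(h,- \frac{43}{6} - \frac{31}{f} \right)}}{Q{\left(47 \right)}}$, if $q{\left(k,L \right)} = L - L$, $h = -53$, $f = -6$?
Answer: $0$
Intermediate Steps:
$Q{\left(o \right)} = -78$ ($Q{\left(o \right)} = 6 \left(-13\right) = -78$)
$q{\left(k,L \right)} = 0$
$\frac{q{\left(h,- \frac{43}{6} - \frac{31}{f} \right)}}{Q{\left(47 \right)}} = \frac{0}{-78} = 0 \left(- \frac{1}{78}\right) = 0$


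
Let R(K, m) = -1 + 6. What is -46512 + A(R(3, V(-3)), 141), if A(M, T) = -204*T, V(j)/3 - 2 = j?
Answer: -75276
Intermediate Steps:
V(j) = 6 + 3*j
R(K, m) = 5
-46512 + A(R(3, V(-3)), 141) = -46512 - 204*141 = -46512 - 28764 = -75276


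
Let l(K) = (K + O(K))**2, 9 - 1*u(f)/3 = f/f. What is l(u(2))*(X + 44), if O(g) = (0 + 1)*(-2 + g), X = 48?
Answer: 194672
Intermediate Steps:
u(f) = 24 (u(f) = 27 - 3*f/f = 27 - 3*1 = 27 - 3 = 24)
O(g) = -2 + g (O(g) = 1*(-2 + g) = -2 + g)
l(K) = (-2 + 2*K)**2 (l(K) = (K + (-2 + K))**2 = (-2 + 2*K)**2)
l(u(2))*(X + 44) = (4*(-1 + 24)**2)*(48 + 44) = (4*23**2)*92 = (4*529)*92 = 2116*92 = 194672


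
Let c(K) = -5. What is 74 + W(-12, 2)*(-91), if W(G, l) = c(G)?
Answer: 529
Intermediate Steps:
W(G, l) = -5
74 + W(-12, 2)*(-91) = 74 - 5*(-91) = 74 + 455 = 529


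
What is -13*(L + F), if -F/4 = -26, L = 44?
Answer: -1924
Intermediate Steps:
F = 104 (F = -4*(-26) = 104)
-13*(L + F) = -13*(44 + 104) = -13*148 = -1924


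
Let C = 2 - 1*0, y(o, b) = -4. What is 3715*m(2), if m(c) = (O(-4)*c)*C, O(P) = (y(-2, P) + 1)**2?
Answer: 133740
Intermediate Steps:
O(P) = 9 (O(P) = (-4 + 1)**2 = (-3)**2 = 9)
C = 2 (C = 2 + 0 = 2)
m(c) = 18*c (m(c) = (9*c)*2 = 18*c)
3715*m(2) = 3715*(18*2) = 3715*36 = 133740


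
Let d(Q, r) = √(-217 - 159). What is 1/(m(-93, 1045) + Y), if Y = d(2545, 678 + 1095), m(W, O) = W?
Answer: -93/9025 - 2*I*√94/9025 ≈ -0.010305 - 0.0021486*I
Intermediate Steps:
d(Q, r) = 2*I*√94 (d(Q, r) = √(-376) = 2*I*√94)
Y = 2*I*√94 ≈ 19.391*I
1/(m(-93, 1045) + Y) = 1/(-93 + 2*I*√94)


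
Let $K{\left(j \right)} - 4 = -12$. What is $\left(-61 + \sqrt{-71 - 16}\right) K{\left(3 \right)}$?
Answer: $488 - 8 i \sqrt{87} \approx 488.0 - 74.619 i$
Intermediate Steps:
$K{\left(j \right)} = -8$ ($K{\left(j \right)} = 4 - 12 = -8$)
$\left(-61 + \sqrt{-71 - 16}\right) K{\left(3 \right)} = \left(-61 + \sqrt{-71 - 16}\right) \left(-8\right) = \left(-61 + \sqrt{-87}\right) \left(-8\right) = \left(-61 + i \sqrt{87}\right) \left(-8\right) = 488 - 8 i \sqrt{87}$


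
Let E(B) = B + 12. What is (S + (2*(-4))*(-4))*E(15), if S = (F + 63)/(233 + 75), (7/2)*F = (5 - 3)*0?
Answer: 38259/44 ≈ 869.52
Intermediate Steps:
E(B) = 12 + B
F = 0 (F = 2*((5 - 3)*0)/7 = 2*(2*0)/7 = (2/7)*0 = 0)
S = 9/44 (S = (0 + 63)/(233 + 75) = 63/308 = 63*(1/308) = 9/44 ≈ 0.20455)
(S + (2*(-4))*(-4))*E(15) = (9/44 + (2*(-4))*(-4))*(12 + 15) = (9/44 - 8*(-4))*27 = (9/44 + 32)*27 = (1417/44)*27 = 38259/44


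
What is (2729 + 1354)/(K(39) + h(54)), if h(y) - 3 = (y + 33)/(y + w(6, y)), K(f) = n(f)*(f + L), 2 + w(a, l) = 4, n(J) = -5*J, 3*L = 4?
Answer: -228648/440185 ≈ -0.51944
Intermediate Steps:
L = 4/3 (L = (1/3)*4 = 4/3 ≈ 1.3333)
w(a, l) = 2 (w(a, l) = -2 + 4 = 2)
K(f) = -5*f*(4/3 + f) (K(f) = (-5*f)*(f + 4/3) = (-5*f)*(4/3 + f) = -5*f*(4/3 + f))
h(y) = 3 + (33 + y)/(2 + y) (h(y) = 3 + (y + 33)/(y + 2) = 3 + (33 + y)/(2 + y))
(2729 + 1354)/(K(39) + h(54)) = (2729 + 1354)/(-5/3*39*(4 + 3*39) + (39 + 4*54)/(2 + 54)) = 4083/(-5/3*39*(4 + 117) + (39 + 216)/56) = 4083/(-5/3*39*121 + (1/56)*255) = 4083/(-7865 + 255/56) = 4083/(-440185/56) = 4083*(-56/440185) = -228648/440185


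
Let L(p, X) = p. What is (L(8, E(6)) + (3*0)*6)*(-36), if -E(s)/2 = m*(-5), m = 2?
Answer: -288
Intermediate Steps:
E(s) = 20 (E(s) = -4*(-5) = -2*(-10) = 20)
(L(8, E(6)) + (3*0)*6)*(-36) = (8 + (3*0)*6)*(-36) = (8 + 0*6)*(-36) = (8 + 0)*(-36) = 8*(-36) = -288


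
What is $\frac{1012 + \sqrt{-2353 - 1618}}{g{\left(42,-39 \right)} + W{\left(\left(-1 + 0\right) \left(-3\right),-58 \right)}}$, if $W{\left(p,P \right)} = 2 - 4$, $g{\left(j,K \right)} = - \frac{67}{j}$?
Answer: $- \frac{42504}{151} - \frac{798 i \sqrt{11}}{151} \approx -281.48 - 17.528 i$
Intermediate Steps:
$W{\left(p,P \right)} = -2$
$\frac{1012 + \sqrt{-2353 - 1618}}{g{\left(42,-39 \right)} + W{\left(\left(-1 + 0\right) \left(-3\right),-58 \right)}} = \frac{1012 + \sqrt{-2353 - 1618}}{- \frac{67}{42} - 2} = \frac{1012 + \sqrt{-3971}}{\left(-67\right) \frac{1}{42} - 2} = \frac{1012 + 19 i \sqrt{11}}{- \frac{67}{42} - 2} = \frac{1012 + 19 i \sqrt{11}}{- \frac{151}{42}} = \left(1012 + 19 i \sqrt{11}\right) \left(- \frac{42}{151}\right) = - \frac{42504}{151} - \frac{798 i \sqrt{11}}{151}$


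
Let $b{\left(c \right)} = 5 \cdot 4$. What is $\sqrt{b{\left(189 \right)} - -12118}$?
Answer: $17 \sqrt{42} \approx 110.17$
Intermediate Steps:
$b{\left(c \right)} = 20$
$\sqrt{b{\left(189 \right)} - -12118} = \sqrt{20 - -12118} = \sqrt{20 + \left(-10222 + 22340\right)} = \sqrt{20 + 12118} = \sqrt{12138} = 17 \sqrt{42}$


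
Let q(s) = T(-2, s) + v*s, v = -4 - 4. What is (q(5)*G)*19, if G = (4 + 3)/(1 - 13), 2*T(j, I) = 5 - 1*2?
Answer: 10241/24 ≈ 426.71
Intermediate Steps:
T(j, I) = 3/2 (T(j, I) = (5 - 1*2)/2 = (5 - 2)/2 = (½)*3 = 3/2)
v = -8
G = -7/12 (G = 7/(-12) = 7*(-1/12) = -7/12 ≈ -0.58333)
q(s) = 3/2 - 8*s
(q(5)*G)*19 = ((3/2 - 8*5)*(-7/12))*19 = ((3/2 - 40)*(-7/12))*19 = -77/2*(-7/12)*19 = (539/24)*19 = 10241/24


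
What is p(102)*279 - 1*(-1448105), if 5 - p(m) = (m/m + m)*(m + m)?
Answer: -4412848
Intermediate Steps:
p(m) = 5 - 2*m*(1 + m) (p(m) = 5 - (m/m + m)*(m + m) = 5 - (1 + m)*2*m = 5 - 2*m*(1 + m))
p(102)*279 - 1*(-1448105) = (5 - 2*102 - 2*102**2)*279 - 1*(-1448105) = (5 - 204 - 2*10404)*279 + 1448105 = (5 - 204 - 20808)*279 + 1448105 = -21007*279 + 1448105 = -5860953 + 1448105 = -4412848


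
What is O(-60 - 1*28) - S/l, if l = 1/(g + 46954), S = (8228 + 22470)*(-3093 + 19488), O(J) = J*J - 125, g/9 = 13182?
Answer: -83341412018701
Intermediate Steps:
g = 118638 (g = 9*13182 = 118638)
O(J) = -125 + J² (O(J) = J² - 125 = -125 + J²)
S = 503293710 (S = 30698*16395 = 503293710)
l = 1/165592 (l = 1/(118638 + 46954) = 1/165592 ≈ 6.0389e-6)
O(-60 - 1*28) - S/l = (-125 + (-60 - 1*28)²) - 503293710/1/165592 = (-125 + (-60 - 28)²) - 503293710*165592 = (-125 + (-88)²) - 1*83341412026320 = (-125 + 7744) - 83341412026320 = 7619 - 83341412026320 = -83341412018701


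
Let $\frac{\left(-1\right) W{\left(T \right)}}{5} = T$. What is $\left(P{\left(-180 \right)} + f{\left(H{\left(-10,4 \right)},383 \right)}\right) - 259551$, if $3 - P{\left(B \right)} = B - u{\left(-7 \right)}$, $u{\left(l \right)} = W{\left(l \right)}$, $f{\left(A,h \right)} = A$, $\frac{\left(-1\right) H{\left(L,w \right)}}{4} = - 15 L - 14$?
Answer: $-259877$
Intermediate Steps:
$H{\left(L,w \right)} = 56 + 60 L$ ($H{\left(L,w \right)} = - 4 \left(- 15 L - 14\right) = - 4 \left(-14 - 15 L\right) = 56 + 60 L$)
$W{\left(T \right)} = - 5 T$
$u{\left(l \right)} = - 5 l$
$P{\left(B \right)} = 38 - B$ ($P{\left(B \right)} = 3 - \left(B - \left(-5\right) \left(-7\right)\right) = 3 - \left(B - 35\right) = 3 - \left(-35 + B\right) = 38 - B$)
$\left(P{\left(-180 \right)} + f{\left(H{\left(-10,4 \right)},383 \right)}\right) - 259551 = \left(\left(38 - -180\right) + \left(56 + 60 \left(-10\right)\right)\right) - 259551 = \left(\left(38 + 180\right) + \left(56 - 600\right)\right) - 259551 = \left(218 - 544\right) - 259551 = -326 - 259551 = -259877$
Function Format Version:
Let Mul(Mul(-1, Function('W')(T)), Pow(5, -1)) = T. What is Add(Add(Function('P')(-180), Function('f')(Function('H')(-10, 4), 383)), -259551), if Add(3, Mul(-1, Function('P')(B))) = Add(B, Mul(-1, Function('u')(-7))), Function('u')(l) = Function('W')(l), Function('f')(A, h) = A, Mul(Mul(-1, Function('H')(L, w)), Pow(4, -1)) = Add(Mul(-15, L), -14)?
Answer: -259877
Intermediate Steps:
Function('H')(L, w) = Add(56, Mul(60, L)) (Function('H')(L, w) = Mul(-4, Add(Mul(-15, L), -14)) = Mul(-4, Add(-14, Mul(-15, L))) = Add(56, Mul(60, L)))
Function('W')(T) = Mul(-5, T)
Function('u')(l) = Mul(-5, l)
Function('P')(B) = Add(38, Mul(-1, B)) (Function('P')(B) = Add(3, Mul(-1, Add(B, Mul(-1, Mul(-5, -7))))) = Add(3, Mul(-1, Add(B, Mul(-1, 35)))) = Add(3, Mul(-1, Add(B, -35))) = Add(3, Mul(-1, Add(-35, B))) = Add(3, Add(35, Mul(-1, B))) = Add(38, Mul(-1, B)))
Add(Add(Function('P')(-180), Function('f')(Function('H')(-10, 4), 383)), -259551) = Add(Add(Add(38, Mul(-1, -180)), Add(56, Mul(60, -10))), -259551) = Add(Add(Add(38, 180), Add(56, -600)), -259551) = Add(Add(218, -544), -259551) = Add(-326, -259551) = -259877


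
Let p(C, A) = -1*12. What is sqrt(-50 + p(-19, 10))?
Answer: I*sqrt(62) ≈ 7.874*I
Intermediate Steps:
p(C, A) = -12
sqrt(-50 + p(-19, 10)) = sqrt(-50 - 12) = sqrt(-62) = I*sqrt(62)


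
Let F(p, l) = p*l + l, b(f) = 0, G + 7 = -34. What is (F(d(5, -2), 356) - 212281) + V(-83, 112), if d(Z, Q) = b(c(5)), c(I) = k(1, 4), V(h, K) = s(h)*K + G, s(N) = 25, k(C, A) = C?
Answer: -209166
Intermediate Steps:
G = -41 (G = -7 - 34 = -41)
V(h, K) = -41 + 25*K (V(h, K) = 25*K - 41 = -41 + 25*K)
c(I) = 1
d(Z, Q) = 0
F(p, l) = l + l*p (F(p, l) = l*p + l = l + l*p)
(F(d(5, -2), 356) - 212281) + V(-83, 112) = (356*(1 + 0) - 212281) + (-41 + 25*112) = (356*1 - 212281) + (-41 + 2800) = (356 - 212281) + 2759 = -211925 + 2759 = -209166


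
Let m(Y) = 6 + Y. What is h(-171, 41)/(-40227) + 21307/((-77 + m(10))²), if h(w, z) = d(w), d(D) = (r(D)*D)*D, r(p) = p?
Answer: 6487633940/49894889 ≈ 130.03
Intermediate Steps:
d(D) = D³ (d(D) = (D*D)*D = D²*D = D³)
h(w, z) = w³
h(-171, 41)/(-40227) + 21307/((-77 + m(10))²) = (-171)³/(-40227) + 21307/((-77 + (6 + 10))²) = -5000211*(-1/40227) + 21307/((-77 + 16)²) = 1666737/13409 + 21307/((-61)²) = 1666737/13409 + 21307/3721 = 6487633940/49894889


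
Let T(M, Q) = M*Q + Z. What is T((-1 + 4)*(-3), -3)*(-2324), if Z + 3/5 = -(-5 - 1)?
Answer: -376488/5 ≈ -75298.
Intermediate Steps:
Z = 27/5 (Z = -⅗ - (-5 - 1) = -⅗ - 1*(-6) = -⅗ + 6 = 27/5 ≈ 5.4000)
T(M, Q) = 27/5 + M*Q (T(M, Q) = M*Q + 27/5 = 27/5 + M*Q)
T((-1 + 4)*(-3), -3)*(-2324) = (27/5 + ((-1 + 4)*(-3))*(-3))*(-2324) = (27/5 + (3*(-3))*(-3))*(-2324) = (27/5 - 9*(-3))*(-2324) = (27/5 + 27)*(-2324) = (162/5)*(-2324) = -376488/5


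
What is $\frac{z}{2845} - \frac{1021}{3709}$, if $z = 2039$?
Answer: $\frac{4657906}{10552105} \approx 0.44142$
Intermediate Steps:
$\frac{z}{2845} - \frac{1021}{3709} = \frac{2039}{2845} - \frac{1021}{3709} = \frac{4657906}{10552105}$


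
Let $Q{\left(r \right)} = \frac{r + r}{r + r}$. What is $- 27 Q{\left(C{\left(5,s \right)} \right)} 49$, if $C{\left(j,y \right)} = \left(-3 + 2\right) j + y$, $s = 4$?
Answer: $-1323$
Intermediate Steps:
$C{\left(j,y \right)} = y - j$ ($C{\left(j,y \right)} = - j + y = y - j$)
$Q{\left(r \right)} = 1$ ($Q{\left(r \right)} = \frac{2 r}{2 r} = 2 r \frac{1}{2 r} = 1$)
$- 27 Q{\left(C{\left(5,s \right)} \right)} 49 = \left(-27\right) 1 \cdot 49 = \left(-27\right) 49 = -1323$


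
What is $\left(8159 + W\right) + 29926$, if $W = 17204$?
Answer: $55289$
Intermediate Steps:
$\left(8159 + W\right) + 29926 = \left(8159 + 17204\right) + 29926 = 25363 + 29926 = 55289$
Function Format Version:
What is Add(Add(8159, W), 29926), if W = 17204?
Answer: 55289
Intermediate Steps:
Add(Add(8159, W), 29926) = Add(Add(8159, 17204), 29926) = Add(25363, 29926) = 55289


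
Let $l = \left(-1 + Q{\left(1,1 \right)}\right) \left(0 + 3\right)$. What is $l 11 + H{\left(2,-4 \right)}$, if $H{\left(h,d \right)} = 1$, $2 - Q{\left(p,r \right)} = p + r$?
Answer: $-32$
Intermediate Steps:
$Q{\left(p,r \right)} = 2 - p - r$ ($Q{\left(p,r \right)} = 2 - \left(p + r\right) = 2 - p - r$)
$l = -3$ ($l = \left(-1 - 0\right) \left(0 + 3\right) = \left(-1 - 0\right) 3 = \left(-1 + 0\right) 3 = \left(-1\right) 3 = -3$)
$l 11 + H{\left(2,-4 \right)} = \left(-3\right) 11 + 1 = -33 + 1 = -32$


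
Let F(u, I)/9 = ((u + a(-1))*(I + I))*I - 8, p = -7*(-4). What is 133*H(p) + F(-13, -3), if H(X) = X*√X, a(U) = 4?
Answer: -1530 + 7448*√7 ≈ 18176.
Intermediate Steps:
p = 28
F(u, I) = -72 + 18*I²*(4 + u) (F(u, I) = 9*(((u + 4)*(I + I))*I - 8) = 9*(((4 + u)*(2*I))*I - 8) = 9*((2*I*(4 + u))*I - 8) = 9*(2*I²*(4 + u) - 8) = 9*(-8 + 2*I²*(4 + u)) = -72 + 18*I²*(4 + u))
H(X) = X^(3/2)
133*H(p) + F(-13, -3) = 133*28^(3/2) + (-72 + 72*(-3)² + 18*(-13)*(-3)²) = 133*(56*√7) + (-72 + 72*9 + 18*(-13)*9) = 7448*√7 + (-72 + 648 - 2106) = 7448*√7 - 1530 = -1530 + 7448*√7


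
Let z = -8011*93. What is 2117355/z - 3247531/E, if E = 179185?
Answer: -932961181296/44498982085 ≈ -20.966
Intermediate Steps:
z = -745023
2117355/z - 3247531/E = 2117355/(-745023) - 3247531/179185 = 2117355*(-1/745023) - 3247531*1/179185 = -705785/248341 - 3247531/179185 = -932961181296/44498982085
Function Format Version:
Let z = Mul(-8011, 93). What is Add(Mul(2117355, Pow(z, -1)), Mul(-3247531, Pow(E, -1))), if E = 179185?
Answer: Rational(-932961181296, 44498982085) ≈ -20.966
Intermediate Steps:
z = -745023
Add(Mul(2117355, Pow(z, -1)), Mul(-3247531, Pow(E, -1))) = Add(Mul(2117355, Pow(-745023, -1)), Mul(-3247531, Pow(179185, -1))) = Add(Mul(2117355, Rational(-1, 745023)), Mul(-3247531, Rational(1, 179185))) = Add(Rational(-705785, 248341), Rational(-3247531, 179185)) = Rational(-932961181296, 44498982085)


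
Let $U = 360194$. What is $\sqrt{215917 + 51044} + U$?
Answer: $360194 + \sqrt{266961} \approx 3.6071 \cdot 10^{5}$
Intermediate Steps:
$\sqrt{215917 + 51044} + U = \sqrt{215917 + 51044} + 360194 = \sqrt{266961} + 360194 = 360194 + \sqrt{266961}$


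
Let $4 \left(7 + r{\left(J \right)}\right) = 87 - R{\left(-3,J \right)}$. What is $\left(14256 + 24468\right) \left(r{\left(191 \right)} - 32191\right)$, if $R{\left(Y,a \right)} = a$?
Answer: $-1247842176$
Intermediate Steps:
$r{\left(J \right)} = \frac{59}{4} - \frac{J}{4}$ ($r{\left(J \right)} = -7 + \frac{87 - J}{4} = -7 - \left(- \frac{87}{4} + \frac{J}{4}\right) = \frac{59}{4} - \frac{J}{4}$)
$\left(14256 + 24468\right) \left(r{\left(191 \right)} - 32191\right) = \left(14256 + 24468\right) \left(\left(\frac{59}{4} - \frac{191}{4}\right) - 32191\right) = 38724 \left(\left(\frac{59}{4} - \frac{191}{4}\right) - 32191\right) = 38724 \left(-33 - 32191\right) = 38724 \left(-32224\right) = -1247842176$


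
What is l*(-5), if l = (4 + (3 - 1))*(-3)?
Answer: 90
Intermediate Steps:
l = -18 (l = (4 + 2)*(-3) = 6*(-3) = -18)
l*(-5) = -18*(-5) = 90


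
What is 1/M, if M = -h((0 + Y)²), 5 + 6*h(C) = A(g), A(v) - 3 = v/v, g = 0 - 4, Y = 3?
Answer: 6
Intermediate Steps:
g = -4
A(v) = 4 (A(v) = 3 + v/v = 3 + 1 = 4)
h(C) = -⅙ (h(C) = -⅚ + (⅙)*4 = -⅚ + ⅔ = -⅙)
M = ⅙ (M = -1*(-⅙) = ⅙ ≈ 0.16667)
1/M = 1/(⅙) = 6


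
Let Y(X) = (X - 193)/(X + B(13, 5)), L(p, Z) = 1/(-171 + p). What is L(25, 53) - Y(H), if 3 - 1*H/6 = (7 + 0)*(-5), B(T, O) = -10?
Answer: -1332/7957 ≈ -0.16740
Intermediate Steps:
H = 228 (H = 18 - 6*(7 + 0)*(-5) = 18 - 42*(-5) = 18 - 6*(-35) = 18 + 210 = 228)
Y(X) = (-193 + X)/(-10 + X) (Y(X) = (X - 193)/(X - 10) = (-193 + X)/(-10 + X))
L(25, 53) - Y(H) = 1/(-171 + 25) - (-193 + 228)/(-10 + 228) = 1/(-146) - 35/218 = -1/146 - 35/218 = -1332/7957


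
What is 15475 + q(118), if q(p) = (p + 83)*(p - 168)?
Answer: 5425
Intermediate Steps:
q(p) = (-168 + p)*(83 + p) (q(p) = (83 + p)*(-168 + p) = (-168 + p)*(83 + p))
15475 + q(118) = 15475 + (-13944 + 118² - 85*118) = 15475 + (-13944 + 13924 - 10030) = 15475 - 10050 = 5425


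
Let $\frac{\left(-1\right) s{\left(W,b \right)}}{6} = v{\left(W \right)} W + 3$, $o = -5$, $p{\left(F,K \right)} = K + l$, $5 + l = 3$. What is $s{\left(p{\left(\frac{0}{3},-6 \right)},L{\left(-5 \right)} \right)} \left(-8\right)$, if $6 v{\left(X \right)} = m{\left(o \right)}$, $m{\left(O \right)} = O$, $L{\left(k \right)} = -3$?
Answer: $464$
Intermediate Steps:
$l = -2$ ($l = -5 + 3 = -2$)
$p{\left(F,K \right)} = -2 + K$ ($p{\left(F,K \right)} = K - 2 = -2 + K$)
$v{\left(X \right)} = - \frac{5}{6}$ ($v{\left(X \right)} = \frac{1}{6} \left(-5\right) = - \frac{5}{6}$)
$s{\left(W,b \right)} = -18 + 5 W$ ($s{\left(W,b \right)} = - 6 \left(- \frac{5 W}{6} + 3\right) = - 6 \left(3 - \frac{5 W}{6}\right) = -18 + 5 W$)
$s{\left(p{\left(\frac{0}{3},-6 \right)},L{\left(-5 \right)} \right)} \left(-8\right) = \left(-18 + 5 \left(-2 - 6\right)\right) \left(-8\right) = \left(-18 + 5 \left(-8\right)\right) \left(-8\right) = \left(-18 - 40\right) \left(-8\right) = \left(-58\right) \left(-8\right) = 464$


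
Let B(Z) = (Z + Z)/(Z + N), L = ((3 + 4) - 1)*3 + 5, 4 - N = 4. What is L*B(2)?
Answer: 46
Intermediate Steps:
N = 0 (N = 4 - 1*4 = 4 - 4 = 0)
L = 23 (L = (7 - 1)*3 + 5 = 6*3 + 5 = 18 + 5 = 23)
B(Z) = 2 (B(Z) = (Z + Z)/(Z + 0) = (2*Z)/Z = 2)
L*B(2) = 23*2 = 46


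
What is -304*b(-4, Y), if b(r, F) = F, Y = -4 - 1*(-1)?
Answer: 912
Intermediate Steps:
Y = -3 (Y = -4 + 1 = -3)
-304*b(-4, Y) = -304*(-3) = 912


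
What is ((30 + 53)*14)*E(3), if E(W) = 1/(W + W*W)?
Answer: 581/6 ≈ 96.833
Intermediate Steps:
E(W) = 1/(W + W²)
((30 + 53)*14)*E(3) = ((30 + 53)*14)*(1/(3*(1 + 3))) = (83*14)*((⅓)/4) = 1162*((⅓)*(¼)) = 1162*(1/12) = 581/6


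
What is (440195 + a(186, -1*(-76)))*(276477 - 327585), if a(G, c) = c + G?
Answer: -22510876356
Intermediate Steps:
a(G, c) = G + c
(440195 + a(186, -1*(-76)))*(276477 - 327585) = (440195 + (186 - 1*(-76)))*(276477 - 327585) = (440195 + (186 + 76))*(-51108) = (440195 + 262)*(-51108) = 440457*(-51108) = -22510876356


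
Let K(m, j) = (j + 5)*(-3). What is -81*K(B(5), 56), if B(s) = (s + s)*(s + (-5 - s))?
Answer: 14823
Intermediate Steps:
B(s) = -10*s (B(s) = (2*s)*(-5) = -10*s)
K(m, j) = -15 - 3*j (K(m, j) = (5 + j)*(-3) = -15 - 3*j)
-81*K(B(5), 56) = -81*(-15 - 3*56) = -81*(-15 - 168) = -81*(-183) = 14823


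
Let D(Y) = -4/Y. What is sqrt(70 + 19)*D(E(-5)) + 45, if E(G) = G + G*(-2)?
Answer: 45 - 4*sqrt(89)/5 ≈ 37.453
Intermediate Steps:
E(G) = -G (E(G) = G - 2*G = -G)
sqrt(70 + 19)*D(E(-5)) + 45 = sqrt(70 + 19)*(-4/((-1*(-5)))) + 45 = sqrt(89)*(-4/5) + 45 = -4*sqrt(89)/5 + 45 = 45 - 4*sqrt(89)/5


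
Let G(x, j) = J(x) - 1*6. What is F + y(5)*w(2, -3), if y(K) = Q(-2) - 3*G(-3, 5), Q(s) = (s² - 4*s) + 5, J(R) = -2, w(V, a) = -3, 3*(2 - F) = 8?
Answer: -371/3 ≈ -123.67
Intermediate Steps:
F = -⅔ (F = 2 - ⅓*8 = 2 - 8/3 = -⅔ ≈ -0.66667)
G(x, j) = -8 (G(x, j) = -2 - 1*6 = -2 - 6 = -8)
Q(s) = 5 + s² - 4*s
y(K) = 41 (y(K) = (5 + (-2)² - 4*(-2)) - 3*(-8) = (5 + 4 + 8) + 24 = 17 + 24 = 41)
F + y(5)*w(2, -3) = -⅔ + 41*(-3) = -⅔ - 123 = -371/3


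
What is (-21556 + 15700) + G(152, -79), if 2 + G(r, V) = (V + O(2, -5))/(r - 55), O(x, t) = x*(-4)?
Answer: -568313/97 ≈ -5858.9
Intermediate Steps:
O(x, t) = -4*x
G(r, V) = -2 + (-8 + V)/(-55 + r) (G(r, V) = -2 + (V - 4*2)/(r - 55) = -2 + (V - 8)/(-55 + r) = -2 + (-8 + V)/(-55 + r))
(-21556 + 15700) + G(152, -79) = (-21556 + 15700) + (102 - 79 - 2*152)/(-55 + 152) = -5856 + (102 - 79 - 304)/97 = -5856 + (1/97)*(-281) = -5856 - 281/97 = -568313/97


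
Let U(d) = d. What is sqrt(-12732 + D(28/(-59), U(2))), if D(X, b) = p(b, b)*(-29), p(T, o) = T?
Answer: I*sqrt(12790) ≈ 113.09*I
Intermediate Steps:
D(X, b) = -29*b (D(X, b) = b*(-29) = -29*b)
sqrt(-12732 + D(28/(-59), U(2))) = sqrt(-12732 - 29*2) = sqrt(-12732 - 58) = sqrt(-12790) = I*sqrt(12790)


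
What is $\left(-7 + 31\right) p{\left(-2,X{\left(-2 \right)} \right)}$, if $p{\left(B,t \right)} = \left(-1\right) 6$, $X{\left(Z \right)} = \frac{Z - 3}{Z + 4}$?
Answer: $-144$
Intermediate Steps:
$X{\left(Z \right)} = \frac{-3 + Z}{4 + Z}$
$p{\left(B,t \right)} = -6$
$\left(-7 + 31\right) p{\left(-2,X{\left(-2 \right)} \right)} = \left(-7 + 31\right) \left(-6\right) = 24 \left(-6\right) = -144$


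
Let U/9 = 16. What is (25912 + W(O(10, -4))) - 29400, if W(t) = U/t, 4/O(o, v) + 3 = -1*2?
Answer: -3668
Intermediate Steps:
O(o, v) = -⅘ (O(o, v) = 4/(-3 - 1*2) = 4/(-3 - 2) = 4/(-5) = 4*(-⅕) = -⅘)
U = 144 (U = 9*16 = 144)
W(t) = 144/t
(25912 + W(O(10, -4))) - 29400 = (25912 + 144/(-⅘)) - 29400 = (25912 + 144*(-5/4)) - 29400 = (25912 - 180) - 29400 = 25732 - 29400 = -3668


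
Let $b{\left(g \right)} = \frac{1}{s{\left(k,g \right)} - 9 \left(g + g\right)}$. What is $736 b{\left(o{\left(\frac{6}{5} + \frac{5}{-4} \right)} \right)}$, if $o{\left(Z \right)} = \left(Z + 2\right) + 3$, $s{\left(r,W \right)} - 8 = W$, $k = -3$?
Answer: $- \frac{14720}{1523} \approx -9.6651$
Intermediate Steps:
$s{\left(r,W \right)} = 8 + W$
$o{\left(Z \right)} = 5 + Z$ ($o{\left(Z \right)} = \left(2 + Z\right) + 3 = 5 + Z$)
$b{\left(g \right)} = \frac{1}{8 - 17 g}$ ($b{\left(g \right)} = \frac{1}{\left(8 + g\right) - 9 \left(g + g\right)} = \frac{1}{\left(8 + g\right) - 9 \cdot 2 g} = \frac{1}{\left(8 + g\right) - 18 g} = \frac{1}{8 - 17 g}$)
$736 b{\left(o{\left(\frac{6}{5} + \frac{5}{-4} \right)} \right)} = 736 \left(- \frac{1}{-8 + 17 \left(5 + \left(\frac{6}{5} + \frac{5}{-4}\right)\right)}\right) = 736 \left(- \frac{1}{-8 + 17 \left(5 + \left(6 \cdot \frac{1}{5} + 5 \left(- \frac{1}{4}\right)\right)\right)}\right) = 736 \left(- \frac{1}{-8 + 17 \left(5 + \left(\frac{6}{5} - \frac{5}{4}\right)\right)}\right) = 736 \left(- \frac{1}{-8 + 17 \left(5 - \frac{1}{20}\right)}\right) = 736 \left(- \frac{1}{-8 + 17 \cdot \frac{99}{20}}\right) = 736 \left(- \frac{1}{-8 + \frac{1683}{20}}\right) = 736 \left(- \frac{1}{\frac{1523}{20}}\right) = 736 \left(\left(-1\right) \frac{20}{1523}\right) = 736 \left(- \frac{20}{1523}\right) = - \frac{14720}{1523}$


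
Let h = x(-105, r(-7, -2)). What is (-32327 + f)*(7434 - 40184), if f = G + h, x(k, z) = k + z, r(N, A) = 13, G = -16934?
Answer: 1616310750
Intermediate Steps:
h = -92 (h = -105 + 13 = -92)
f = -17026 (f = -16934 - 92 = -17026)
(-32327 + f)*(7434 - 40184) = (-32327 - 17026)*(7434 - 40184) = -49353*(-32750) = 1616310750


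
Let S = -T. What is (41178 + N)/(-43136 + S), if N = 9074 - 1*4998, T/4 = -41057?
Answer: 22627/60546 ≈ 0.37372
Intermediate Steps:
T = -164228 (T = 4*(-41057) = -164228)
N = 4076 (N = 9074 - 4998 = 4076)
S = 164228 (S = -1*(-164228) = 164228)
(41178 + N)/(-43136 + S) = (41178 + 4076)/(-43136 + 164228) = 45254/121092 = 45254*(1/121092) = 22627/60546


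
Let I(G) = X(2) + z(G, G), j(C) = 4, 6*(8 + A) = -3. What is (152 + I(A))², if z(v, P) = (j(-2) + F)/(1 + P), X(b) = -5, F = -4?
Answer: 21609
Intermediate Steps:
A = -17/2 (A = -8 + (⅙)*(-3) = -8 - ½ = -17/2 ≈ -8.5000)
z(v, P) = 0 (z(v, P) = (4 - 4)/(1 + P) = 0/(1 + P) = 0)
I(G) = -5 (I(G) = -5 + 0 = -5)
(152 + I(A))² = (152 - 5)² = 147² = 21609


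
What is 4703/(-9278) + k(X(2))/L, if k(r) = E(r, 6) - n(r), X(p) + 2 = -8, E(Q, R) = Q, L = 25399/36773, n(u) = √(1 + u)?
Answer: -321022767/21422902 - 10029*I/2309 ≈ -14.985 - 4.3434*I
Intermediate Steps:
L = 2309/3343 (L = 25399*(1/36773) = 2309/3343 ≈ 0.69070)
X(p) = -10 (X(p) = -2 - 8 = -10)
k(r) = r - √(1 + r)
4703/(-9278) + k(X(2))/L = 4703/(-9278) + (-10 - √(1 - 10))/(2309/3343) = 4703*(-1/9278) + (-10 - √(-9))*(3343/2309) = -4703/9278 + (-10 - 3*I)*(3343/2309) = -4703/9278 + (-33430/2309 - 10029*I/2309) = -321022767/21422902 - 10029*I/2309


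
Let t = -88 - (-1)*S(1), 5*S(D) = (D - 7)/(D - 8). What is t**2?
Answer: 9449476/1225 ≈ 7713.9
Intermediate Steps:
S(D) = (-7 + D)/(5*(-8 + D)) (S(D) = ((D - 7)/(D - 8))/5 = ((-7 + D)/(-8 + D))/5 = (-7 + D)/(5*(-8 + D)))
t = -3074/35 (t = -88 - (-1)*(-7 + 1)/(5*(-8 + 1)) = -88 - (-1)*(1/5)*(-6)/(-7) = -88 - (-1)*(1/5)*(-1/7)*(-6) = -88 - (-1)*6/35 = -88 - 1*(-6/35) = -88 + 6/35 = -3074/35 ≈ -87.829)
t**2 = (-3074/35)**2 = 9449476/1225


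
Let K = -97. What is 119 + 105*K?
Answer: -10066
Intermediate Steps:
119 + 105*K = 119 + 105*(-97) = 119 - 10185 = -10066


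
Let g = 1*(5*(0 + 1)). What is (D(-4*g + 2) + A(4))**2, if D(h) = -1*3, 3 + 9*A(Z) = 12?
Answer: 4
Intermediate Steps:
A(Z) = 1 (A(Z) = -1/3 + (1/9)*12 = -1/3 + 4/3 = 1)
g = 5 (g = 1*(5*1) = 1*5 = 5)
D(h) = -3
(D(-4*g + 2) + A(4))**2 = (-3 + 1)**2 = (-2)**2 = 4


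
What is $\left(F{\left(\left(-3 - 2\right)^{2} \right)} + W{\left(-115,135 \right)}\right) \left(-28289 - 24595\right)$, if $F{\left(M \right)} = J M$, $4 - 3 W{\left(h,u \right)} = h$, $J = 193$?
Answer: $-257263032$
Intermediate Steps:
$W{\left(h,u \right)} = \frac{4}{3} - \frac{h}{3}$
$F{\left(M \right)} = 193 M$
$\left(F{\left(\left(-3 - 2\right)^{2} \right)} + W{\left(-115,135 \right)}\right) \left(-28289 - 24595\right) = \left(193 \left(-3 - 2\right)^{2} + \left(\frac{4}{3} - - \frac{115}{3}\right)\right) \left(-28289 - 24595\right) = \left(193 \left(-5\right)^{2} + \left(\frac{4}{3} + \frac{115}{3}\right)\right) \left(-52884\right) = \left(193 \cdot 25 + \frac{119}{3}\right) \left(-52884\right) = \left(4825 + \frac{119}{3}\right) \left(-52884\right) = \frac{14594}{3} \left(-52884\right) = -257263032$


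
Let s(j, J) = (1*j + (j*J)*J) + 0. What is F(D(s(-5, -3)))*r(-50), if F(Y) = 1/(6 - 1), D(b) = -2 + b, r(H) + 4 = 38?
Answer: 34/5 ≈ 6.8000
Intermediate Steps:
r(H) = 34 (r(H) = -4 + 38 = 34)
s(j, J) = j + j*J² (s(j, J) = (j + (J*j)*J) + 0 = (j + j*J²) + 0 = j + j*J²)
F(Y) = ⅕ (F(Y) = 1/5 = ⅕)
F(D(s(-5, -3)))*r(-50) = (⅕)*34 = 34/5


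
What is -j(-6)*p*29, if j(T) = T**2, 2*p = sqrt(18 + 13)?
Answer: -522*sqrt(31) ≈ -2906.4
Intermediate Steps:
p = sqrt(31)/2 (p = sqrt(18 + 13)/2 = sqrt(31)/2 ≈ 2.7839)
-j(-6)*p*29 = -(-6)**2*(sqrt(31)/2)*29 = -36*(sqrt(31)/2)*29 = -18*sqrt(31)*29 = -522*sqrt(31)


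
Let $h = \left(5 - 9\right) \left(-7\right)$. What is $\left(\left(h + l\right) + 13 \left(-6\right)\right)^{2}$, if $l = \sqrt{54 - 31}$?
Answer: $\left(50 - \sqrt{23}\right)^{2} \approx 2043.4$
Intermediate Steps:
$h = 28$ ($h = \left(-4\right) \left(-7\right) = 28$)
$l = \sqrt{23} \approx 4.7958$
$\left(\left(h + l\right) + 13 \left(-6\right)\right)^{2} = \left(\left(28 + \sqrt{23}\right) + 13 \left(-6\right)\right)^{2} = \left(\left(28 + \sqrt{23}\right) - 78\right)^{2} = \left(-50 + \sqrt{23}\right)^{2}$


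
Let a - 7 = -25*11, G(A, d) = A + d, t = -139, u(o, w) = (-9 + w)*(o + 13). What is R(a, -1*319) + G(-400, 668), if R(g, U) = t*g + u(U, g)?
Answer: 122282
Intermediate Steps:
u(o, w) = (-9 + w)*(13 + o)
a = -268 (a = 7 - 25*11 = 7 - 275 = -268)
R(g, U) = -117 - 126*g - 9*U + U*g (R(g, U) = -139*g + (-117 - 9*U + 13*g + U*g) = -117 - 126*g - 9*U + U*g)
R(a, -1*319) + G(-400, 668) = (-117 - 126*(-268) - (-9)*319 - 1*319*(-268)) + (-400 + 668) = (-117 + 33768 - 9*(-319) - 319*(-268)) + 268 = (-117 + 33768 + 2871 + 85492) + 268 = 122014 + 268 = 122282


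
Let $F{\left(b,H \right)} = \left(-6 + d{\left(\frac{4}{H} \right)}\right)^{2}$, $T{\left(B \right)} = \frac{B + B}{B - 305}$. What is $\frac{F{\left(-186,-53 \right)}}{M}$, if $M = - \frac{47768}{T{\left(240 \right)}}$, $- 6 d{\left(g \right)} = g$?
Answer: $\frac{517888}{93447003} \approx 0.005542$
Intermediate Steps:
$d{\left(g \right)} = - \frac{g}{6}$
$T{\left(B \right)} = \frac{2 B}{-305 + B}$
$F{\left(b,H \right)} = \left(-6 - \frac{2}{3 H}\right)^{2}$ ($F{\left(b,H \right)} = \left(-6 - \frac{4 \frac{1}{H}}{6}\right)^{2} = \left(-6 - \frac{2}{3 H}\right)^{2}$)
$M = \frac{77623}{12}$ ($M = - \frac{47768}{2 \cdot 240 \frac{1}{-305 + 240}} = - \frac{47768}{2 \cdot 240 \frac{1}{-65}} = - \frac{47768}{2 \cdot 240 \left(- \frac{1}{65}\right)} = - \frac{47768}{- \frac{96}{13}} = \left(-47768\right) \left(- \frac{13}{96}\right) = \frac{77623}{12} \approx 6468.6$)
$\frac{F{\left(-186,-53 \right)}}{M} = \frac{\left(6 + \frac{2}{3 \left(-53\right)}\right)^{2}}{\frac{77623}{12}} = \left(6 + \frac{2}{3} \left(- \frac{1}{53}\right)\right)^{2} \cdot \frac{12}{77623} = \left(6 - \frac{2}{159}\right)^{2} \cdot \frac{12}{77623} = \left(\frac{952}{159}\right)^{2} \cdot \frac{12}{77623} = \frac{906304}{25281} \cdot \frac{12}{77623} = \frac{517888}{93447003}$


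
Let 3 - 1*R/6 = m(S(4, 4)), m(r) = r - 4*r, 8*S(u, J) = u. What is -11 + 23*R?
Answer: 610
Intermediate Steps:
S(u, J) = u/8
m(r) = -3*r
R = 27 (R = 18 - (-18)*(⅛)*4 = 18 - (-18)/2 = 18 - 6*(-3/2) = 18 + 9 = 27)
-11 + 23*R = -11 + 23*27 = -11 + 621 = 610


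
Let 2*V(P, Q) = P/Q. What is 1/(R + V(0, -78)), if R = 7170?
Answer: 1/7170 ≈ 0.00013947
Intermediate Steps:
V(P, Q) = P/(2*Q) (V(P, Q) = (P/Q)/2 = P/(2*Q))
1/(R + V(0, -78)) = 1/(7170 + (1/2)*0/(-78)) = 1/(7170 + (1/2)*0*(-1/78)) = 1/(7170 + 0) = 1/7170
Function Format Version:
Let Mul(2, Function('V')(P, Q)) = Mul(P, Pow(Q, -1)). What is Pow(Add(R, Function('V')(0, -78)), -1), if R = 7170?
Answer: Rational(1, 7170) ≈ 0.00013947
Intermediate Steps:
Function('V')(P, Q) = Mul(Rational(1, 2), P, Pow(Q, -1)) (Function('V')(P, Q) = Mul(Rational(1, 2), Mul(P, Pow(Q, -1))) = Mul(Rational(1, 2), P, Pow(Q, -1)))
Pow(Add(R, Function('V')(0, -78)), -1) = Pow(Add(7170, Mul(Rational(1, 2), 0, Pow(-78, -1))), -1) = Pow(Add(7170, Mul(Rational(1, 2), 0, Rational(-1, 78))), -1) = Pow(Add(7170, 0), -1) = Pow(7170, -1) = Rational(1, 7170)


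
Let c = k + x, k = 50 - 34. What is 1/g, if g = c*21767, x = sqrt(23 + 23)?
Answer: 8/2285535 - sqrt(46)/4571070 ≈ 2.0165e-6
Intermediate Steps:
x = sqrt(46) ≈ 6.7823
k = 16
c = 16 + sqrt(46) ≈ 22.782
g = 348272 + 21767*sqrt(46) (g = (16 + sqrt(46))*21767 = 348272 + 21767*sqrt(46) ≈ 4.9590e+5)
1/g = 1/(348272 + 21767*sqrt(46))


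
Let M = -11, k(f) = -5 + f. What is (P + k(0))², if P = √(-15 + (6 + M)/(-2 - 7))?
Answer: (15 - I*√130)²/9 ≈ 10.556 - 38.006*I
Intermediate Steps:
P = I*√130/3 (P = √(-15 + (6 - 11)/(-2 - 7)) = √(-15 - 5/(-9)) = √(-15 - 5*(-⅑)) = √(-15 + 5/9) = √(-130/9) = I*√130/3 ≈ 3.8006*I)
(P + k(0))² = (I*√130/3 + (-5 + 0))² = (I*√130/3 - 5)² = (-5 + I*√130/3)²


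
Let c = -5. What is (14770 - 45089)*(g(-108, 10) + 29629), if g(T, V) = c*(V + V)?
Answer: -895289751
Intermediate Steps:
g(T, V) = -10*V (g(T, V) = -5*(V + V) = -10*V)
(14770 - 45089)*(g(-108, 10) + 29629) = (14770 - 45089)*(-10*10 + 29629) = -30319*(-100 + 29629) = -30319*29529 = -895289751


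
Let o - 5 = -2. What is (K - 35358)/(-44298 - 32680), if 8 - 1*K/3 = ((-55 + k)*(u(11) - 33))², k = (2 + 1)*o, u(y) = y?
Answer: 1553883/38489 ≈ 40.372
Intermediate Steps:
o = 3 (o = 5 - 2 = 3)
k = 9 (k = (2 + 1)*3 = 3*3 = 9)
K = -3072408 (K = 24 - 3*(-55 + 9)²*(11 - 33)² = 24 - 3*(-46*(-22))² = 24 - 3*1012² = 24 - 3*1024144 = 24 - 3072432 = -3072408)
(K - 35358)/(-44298 - 32680) = (-3072408 - 35358)/(-44298 - 32680) = -3107766/(-76978) = -3107766*(-1/76978) = 1553883/38489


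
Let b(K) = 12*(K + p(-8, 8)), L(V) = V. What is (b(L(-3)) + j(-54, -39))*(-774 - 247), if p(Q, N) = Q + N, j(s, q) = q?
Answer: 76575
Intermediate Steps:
p(Q, N) = N + Q
b(K) = 12*K (b(K) = 12*(K + (8 - 8)) = 12*(K + 0) = 12*K)
(b(L(-3)) + j(-54, -39))*(-774 - 247) = (12*(-3) - 39)*(-774 - 247) = (-36 - 39)*(-1021) = -75*(-1021) = 76575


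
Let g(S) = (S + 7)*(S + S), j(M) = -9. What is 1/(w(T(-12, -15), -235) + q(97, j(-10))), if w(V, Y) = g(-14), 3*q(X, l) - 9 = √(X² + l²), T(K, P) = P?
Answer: 1791/346919 - 3*√9490/346919 ≈ 0.0043202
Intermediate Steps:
q(X, l) = 3 + √(X² + l²)/3
g(S) = 2*S*(7 + S) (g(S) = (7 + S)*(2*S) = 2*S*(7 + S))
w(V, Y) = 196 (w(V, Y) = 2*(-14)*(7 - 14) = 2*(-14)*(-7) = 196)
1/(w(T(-12, -15), -235) + q(97, j(-10))) = 1/(196 + (3 + √(97² + (-9)²)/3)) = 1/(196 + (3 + √(9409 + 81)/3)) = 1/(196 + (3 + √9490/3)) = 1/(199 + √9490/3)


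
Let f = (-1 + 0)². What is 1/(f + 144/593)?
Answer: 593/737 ≈ 0.80461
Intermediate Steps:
f = 1 (f = (-1)² = 1)
1/(f + 144/593) = 1/(1 + 144/593) = 1/(737/593) = 593/737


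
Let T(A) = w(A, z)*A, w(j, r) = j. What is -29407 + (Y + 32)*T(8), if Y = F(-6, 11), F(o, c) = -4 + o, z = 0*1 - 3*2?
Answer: -27999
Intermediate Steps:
z = -6 (z = 0 - 6 = -6)
Y = -10 (Y = -4 - 6 = -10)
T(A) = A² (T(A) = A*A = A²)
-29407 + (Y + 32)*T(8) = -29407 + (-10 + 32)*8² = -29407 + 22*64 = -29407 + 1408 = -27999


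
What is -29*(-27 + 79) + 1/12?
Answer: -18095/12 ≈ -1507.9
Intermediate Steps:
-29*(-27 + 79) + 1/12 = -29*52 + 1/12 = -1508 + 1/12 = -18095/12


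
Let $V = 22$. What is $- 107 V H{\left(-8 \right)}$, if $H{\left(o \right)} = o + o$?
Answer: $37664$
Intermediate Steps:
$H{\left(o \right)} = 2 o$
$- 107 V H{\left(-8 \right)} = \left(-107\right) 22 \cdot 2 \left(-8\right) = \left(-2354\right) \left(-16\right) = 37664$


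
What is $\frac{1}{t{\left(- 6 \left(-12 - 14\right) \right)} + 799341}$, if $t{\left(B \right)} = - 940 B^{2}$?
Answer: $- \frac{1}{22076499} \approx -4.5297 \cdot 10^{-8}$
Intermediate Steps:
$\frac{1}{t{\left(- 6 \left(-12 - 14\right) \right)} + 799341} = \frac{1}{- 940 \left(- 6 \left(-12 - 14\right)\right)^{2} + 799341} = \frac{1}{- 940 \left(\left(-6\right) \left(-26\right)\right)^{2} + 799341} = \frac{1}{- 940 \cdot 156^{2} + 799341} = \frac{1}{\left(-940\right) 24336 + 799341} = \frac{1}{-22875840 + 799341} = \frac{1}{-22076499} = - \frac{1}{22076499}$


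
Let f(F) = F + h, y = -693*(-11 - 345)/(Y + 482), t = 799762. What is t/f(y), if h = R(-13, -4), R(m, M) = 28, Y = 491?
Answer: 55583459/19568 ≈ 2840.5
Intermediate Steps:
y = 35244/139 (y = -693*(-11 - 345)/(491 + 482) = -693/(973/(-356)) = -693/(973*(-1/356)) = -693/(-973/356) = -693*(-356/973) = 35244/139 ≈ 253.55)
h = 28
f(F) = 28 + F (f(F) = F + 28 = 28 + F)
t/f(y) = 799762/(28 + 35244/139) = 799762/(39136/139) = 799762*(139/39136) = 55583459/19568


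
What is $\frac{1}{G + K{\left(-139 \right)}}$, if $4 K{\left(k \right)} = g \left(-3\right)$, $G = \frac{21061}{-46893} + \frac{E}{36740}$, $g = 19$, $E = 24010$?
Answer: $- \frac{31324524}{439972289} \approx -0.071197$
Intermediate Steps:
$G = \frac{3201089}{15662262}$ ($G = \frac{21061}{-46893} + \frac{24010}{36740} = 21061 \left(- \frac{1}{46893}\right) + 24010 \cdot \frac{1}{36740} = - \frac{21061}{46893} + \frac{2401}{3674} = \frac{3201089}{15662262} \approx 0.20438$)
$K{\left(k \right)} = - \frac{57}{4}$ ($K{\left(k \right)} = \frac{19 \left(-3\right)}{4} = \frac{1}{4} \left(-57\right) = - \frac{57}{4}$)
$\frac{1}{G + K{\left(-139 \right)}} = \frac{1}{\frac{3201089}{15662262} - \frac{57}{4}} = \frac{1}{- \frac{439972289}{31324524}} = - \frac{31324524}{439972289}$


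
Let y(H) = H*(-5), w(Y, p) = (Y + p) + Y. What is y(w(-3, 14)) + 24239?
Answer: 24199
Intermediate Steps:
w(Y, p) = p + 2*Y
y(H) = -5*H
y(w(-3, 14)) + 24239 = -5*(14 + 2*(-3)) + 24239 = -5*(14 - 6) + 24239 = -5*8 + 24239 = -40 + 24239 = 24199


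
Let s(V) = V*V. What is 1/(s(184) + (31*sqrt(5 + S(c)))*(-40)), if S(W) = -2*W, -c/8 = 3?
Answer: 529/16636499 + 155*sqrt(53)/133091992 ≈ 4.0276e-5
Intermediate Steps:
s(V) = V**2
c = -24 (c = -8*3 = -24)
1/(s(184) + (31*sqrt(5 + S(c)))*(-40)) = 1/(184**2 + (31*sqrt(5 - 2*(-24)))*(-40)) = 1/(33856 + (31*sqrt(5 + 48))*(-40)) = 1/(33856 + (31*sqrt(53))*(-40)) = 1/(33856 - 1240*sqrt(53))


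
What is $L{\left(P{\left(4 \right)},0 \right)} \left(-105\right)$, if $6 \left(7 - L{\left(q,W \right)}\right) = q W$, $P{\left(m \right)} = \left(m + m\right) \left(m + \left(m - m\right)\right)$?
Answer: $-735$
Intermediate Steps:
$P{\left(m \right)} = 2 m^{2}$ ($P{\left(m \right)} = 2 m \left(m + 0\right) = 2 m m = 2 m^{2}$)
$L{\left(q,W \right)} = 7 - \frac{W q}{6}$ ($L{\left(q,W \right)} = 7 - \frac{q W}{6} = 7 - \frac{W q}{6}$)
$L{\left(P{\left(4 \right)},0 \right)} \left(-105\right) = \left(7 - 0 \cdot 2 \cdot 4^{2}\right) \left(-105\right) = \left(7 - 0 \cdot 2 \cdot 16\right) \left(-105\right) = \left(7 - 0 \cdot 32\right) \left(-105\right) = \left(7 + 0\right) \left(-105\right) = 7 \left(-105\right) = -735$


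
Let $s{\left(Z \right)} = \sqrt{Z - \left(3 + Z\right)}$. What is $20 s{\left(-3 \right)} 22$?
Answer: $440 i \sqrt{3} \approx 762.1 i$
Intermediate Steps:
$s{\left(Z \right)} = i \sqrt{3}$ ($s{\left(Z \right)} = \sqrt{-3} = i \sqrt{3}$)
$20 s{\left(-3 \right)} 22 = 20 i \sqrt{3} \cdot 22 = 440 i \sqrt{3}$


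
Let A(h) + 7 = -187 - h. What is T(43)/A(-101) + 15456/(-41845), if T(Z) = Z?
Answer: -3236743/3891585 ≈ -0.83173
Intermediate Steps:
A(h) = -194 - h (A(h) = -7 + (-187 - h) = -194 - h)
T(43)/A(-101) + 15456/(-41845) = 43/(-194 - 1*(-101)) + 15456/(-41845) = 43/(-194 + 101) + 15456*(-1/41845) = 43/(-93) - 15456/41845 = 43*(-1/93) - 15456/41845 = -43/93 - 15456/41845 = -3236743/3891585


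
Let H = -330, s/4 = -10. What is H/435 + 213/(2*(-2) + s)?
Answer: -7145/1276 ≈ -5.5995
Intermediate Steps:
s = -40 (s = 4*(-10) = -40)
H/435 + 213/(2*(-2) + s) = -330/435 + 213/(2*(-2) - 40) = -330*1/435 + 213/(-4 - 40) = -22/29 + 213/(-44) = -22/29 + 213*(-1/44) = -22/29 - 213/44 = -7145/1276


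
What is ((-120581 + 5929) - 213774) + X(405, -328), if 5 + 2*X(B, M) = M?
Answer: -657185/2 ≈ -3.2859e+5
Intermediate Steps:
X(B, M) = -5/2 + M/2
((-120581 + 5929) - 213774) + X(405, -328) = ((-120581 + 5929) - 213774) + (-5/2 + (1/2)*(-328)) = (-114652 - 213774) + (-5/2 - 164) = -328426 - 333/2 = -657185/2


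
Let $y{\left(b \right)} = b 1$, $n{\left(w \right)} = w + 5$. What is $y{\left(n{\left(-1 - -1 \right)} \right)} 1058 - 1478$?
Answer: $3812$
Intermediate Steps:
$n{\left(w \right)} = 5 + w$
$y{\left(b \right)} = b$
$y{\left(n{\left(-1 - -1 \right)} \right)} 1058 - 1478 = \left(5 - 0\right) 1058 - 1478 = \left(5 + \left(-1 + 1\right)\right) 1058 - 1478 = \left(5 + 0\right) 1058 - 1478 = 5 \cdot 1058 - 1478 = 5290 - 1478 = 3812$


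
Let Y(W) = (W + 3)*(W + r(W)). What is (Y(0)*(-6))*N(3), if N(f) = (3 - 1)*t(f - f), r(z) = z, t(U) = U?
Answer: 0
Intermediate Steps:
N(f) = 0 (N(f) = (3 - 1)*(f - f) = 2*0 = 0)
Y(W) = 2*W*(3 + W) (Y(W) = (W + 3)*(W + W) = (3 + W)*(2*W) = 2*W*(3 + W))
(Y(0)*(-6))*N(3) = ((2*0*(3 + 0))*(-6))*0 = ((2*0*3)*(-6))*0 = (0*(-6))*0 = 0*0 = 0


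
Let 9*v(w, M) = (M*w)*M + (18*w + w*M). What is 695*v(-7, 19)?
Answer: -1936270/9 ≈ -2.1514e+5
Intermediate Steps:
v(w, M) = 2*w + M*w/9 + w*M²/9 (v(w, M) = ((M*w)*M + (18*w + w*M))/9 = (w*M² + (18*w + M*w))/9 = (18*w + M*w + w*M²)/9 = 2*w + M*w/9 + w*M²/9)
695*v(-7, 19) = 695*((⅑)*(-7)*(18 + 19 + 19²)) = 695*((⅑)*(-7)*(18 + 19 + 361)) = 695*((⅑)*(-7)*398) = 695*(-2786/9) = -1936270/9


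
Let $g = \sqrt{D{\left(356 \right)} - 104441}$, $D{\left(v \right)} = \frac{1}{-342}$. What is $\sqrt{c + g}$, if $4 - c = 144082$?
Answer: $\frac{\sqrt{-1872437688 + 114 i \sqrt{1357315274}}}{114} \approx 0.4257 + 379.58 i$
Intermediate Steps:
$D{\left(v \right)} = - \frac{1}{342}$
$g = \frac{i \sqrt{1357315274}}{114}$ ($g = \sqrt{- \frac{1}{342} - 104441} = \sqrt{- \frac{35718823}{342}} = \frac{i \sqrt{1357315274}}{114} \approx 323.17 i$)
$c = -144078$ ($c = 4 - 144082 = -144078$)
$\sqrt{c + g} = \sqrt{-144078 + \frac{i \sqrt{1357315274}}{114}}$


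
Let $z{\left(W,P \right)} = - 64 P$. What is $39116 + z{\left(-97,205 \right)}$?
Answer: $25996$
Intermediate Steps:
$39116 + z{\left(-97,205 \right)} = 39116 - 13120 = 25996$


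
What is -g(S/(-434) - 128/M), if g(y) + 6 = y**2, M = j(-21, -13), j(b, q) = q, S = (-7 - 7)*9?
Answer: -15712771/162409 ≈ -96.748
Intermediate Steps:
S = -126 (S = -14*9 = -126)
M = -13
g(y) = -6 + y**2
-g(S/(-434) - 128/M) = -(-6 + (-126/(-434) - 128/(-13))**2) = -(-6 + (-126*(-1/434) - 128*(-1/13))**2) = -(-6 + (9/31 + 128/13)**2) = -(-6 + (4085/403)**2) = -(-6 + 16687225/162409) = -1*15712771/162409 = -15712771/162409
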